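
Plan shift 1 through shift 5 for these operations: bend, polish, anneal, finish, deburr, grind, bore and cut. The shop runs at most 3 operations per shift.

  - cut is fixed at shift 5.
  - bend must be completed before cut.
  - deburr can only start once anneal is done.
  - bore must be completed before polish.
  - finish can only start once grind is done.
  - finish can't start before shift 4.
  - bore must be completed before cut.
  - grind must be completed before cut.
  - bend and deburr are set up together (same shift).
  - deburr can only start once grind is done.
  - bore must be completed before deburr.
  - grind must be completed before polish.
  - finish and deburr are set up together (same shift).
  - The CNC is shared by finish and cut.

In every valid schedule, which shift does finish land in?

shift 4

finish's window is shift 4–shift 5.
cut is fixed at shift 5, and finish can't share a shift with cut.
So finish must be shift 4.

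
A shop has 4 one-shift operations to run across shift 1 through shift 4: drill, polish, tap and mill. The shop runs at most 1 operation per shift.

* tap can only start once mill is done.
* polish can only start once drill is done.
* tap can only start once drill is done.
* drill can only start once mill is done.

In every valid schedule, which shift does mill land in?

shift 1

Downstream work caps mill at shift 2.
So mill is pinned to shift 1.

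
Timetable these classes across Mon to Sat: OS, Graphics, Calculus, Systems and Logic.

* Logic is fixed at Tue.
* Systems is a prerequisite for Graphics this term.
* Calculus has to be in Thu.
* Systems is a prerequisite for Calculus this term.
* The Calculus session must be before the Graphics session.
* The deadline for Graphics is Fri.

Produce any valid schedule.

Calculus -> Thu, Logic -> Tue, Systems -> Mon, OS -> Mon, Graphics -> Fri

Checking: Calculus(Thu) before Graphics(Fri); Systems(Mon) before Graphics(Fri); Systems(Mon) before Calculus(Thu); Logic=Tue in [Tue,Tue]; Graphics=Fri in [Mon,Fri]; Calculus=Thu in [Thu,Thu].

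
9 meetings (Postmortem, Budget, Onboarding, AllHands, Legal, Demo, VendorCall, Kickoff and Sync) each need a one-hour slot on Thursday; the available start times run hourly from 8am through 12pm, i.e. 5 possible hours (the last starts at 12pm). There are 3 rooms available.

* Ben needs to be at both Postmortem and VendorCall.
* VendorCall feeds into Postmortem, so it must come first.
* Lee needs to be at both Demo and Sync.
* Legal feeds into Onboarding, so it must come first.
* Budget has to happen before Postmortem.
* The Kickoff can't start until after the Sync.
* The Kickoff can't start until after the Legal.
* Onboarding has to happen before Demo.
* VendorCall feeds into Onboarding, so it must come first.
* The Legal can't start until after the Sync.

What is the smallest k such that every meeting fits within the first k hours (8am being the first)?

The precedence chain requires at least 4 distinct hours.
With at most 3 per hour and 9 meetings, at least 3 hours are needed.
4 works (last occupied hour: 11am): for example Budget in 8am, Postmortem in 9am, Demo in 11am, VendorCall in 8am, Sync in 8am, Onboarding in 10am, Legal in 9am, AllHands in 9am, Kickoff in 10am.

4 hours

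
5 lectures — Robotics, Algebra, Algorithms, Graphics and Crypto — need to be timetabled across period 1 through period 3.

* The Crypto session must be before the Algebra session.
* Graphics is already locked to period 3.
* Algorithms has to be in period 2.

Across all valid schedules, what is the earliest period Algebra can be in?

Precedence pushes Algebra to at least period 2.
Algebra at period 2 is achievable: Crypto=period 1, Graphics=period 3, Algebra=period 2, Robotics=period 1, Algorithms=period 2.

period 2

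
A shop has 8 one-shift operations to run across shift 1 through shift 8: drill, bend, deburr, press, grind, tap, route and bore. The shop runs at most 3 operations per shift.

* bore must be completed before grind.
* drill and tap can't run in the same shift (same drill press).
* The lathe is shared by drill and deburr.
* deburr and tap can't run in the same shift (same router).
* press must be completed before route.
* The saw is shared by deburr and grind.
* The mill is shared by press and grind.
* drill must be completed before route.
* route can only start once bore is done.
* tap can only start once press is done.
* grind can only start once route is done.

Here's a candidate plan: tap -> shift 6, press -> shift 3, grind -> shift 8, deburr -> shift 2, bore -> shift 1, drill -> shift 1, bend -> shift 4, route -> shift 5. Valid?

press must be completed before route — holds.
grind can only start once route is done — holds.
The shop runs at most 3 operations per shift — holds.
drill and tap can't run in the same shift (same drill press) — holds.
deburr and tap can't run in the same shift (same router) — holds.
bore must be completed before grind — holds.
The lathe is shared by drill and deburr — holds.
The saw is shared by deburr and grind — holds.
route can only start once bore is done — holds.
The mill is shared by press and grind — holds.
drill must be completed before route — holds.
tap can only start once press is done — holds.

Yes, all constraints hold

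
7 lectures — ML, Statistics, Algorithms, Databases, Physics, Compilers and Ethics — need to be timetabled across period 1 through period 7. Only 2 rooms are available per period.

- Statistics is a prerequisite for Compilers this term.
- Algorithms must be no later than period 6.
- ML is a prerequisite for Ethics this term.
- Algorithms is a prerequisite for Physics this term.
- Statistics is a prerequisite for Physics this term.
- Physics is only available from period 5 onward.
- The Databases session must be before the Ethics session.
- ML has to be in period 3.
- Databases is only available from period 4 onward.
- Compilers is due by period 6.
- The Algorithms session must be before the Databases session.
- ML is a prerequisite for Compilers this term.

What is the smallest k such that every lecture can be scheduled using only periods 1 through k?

The precedence chain requires at least 3 distinct periods.
With at most 2 per period and 7 lectures, at least 4 periods are needed.
Physics can't be placed before period 5, so the schedule must run through at least period 5.
5 works (last occupied period: period 5): for example Ethics=period 5, Databases=period 4, Algorithms=period 1, Physics=period 5, Compilers=period 4, ML=period 3, Statistics=period 1.

5 periods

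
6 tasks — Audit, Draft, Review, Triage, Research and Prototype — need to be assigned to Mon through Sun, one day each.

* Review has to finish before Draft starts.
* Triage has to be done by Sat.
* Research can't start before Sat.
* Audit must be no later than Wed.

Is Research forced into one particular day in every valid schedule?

No

Research can be Sat (e.g. Prototype=Mon, Research=Sat, Audit=Mon, Review=Mon, Triage=Mon, Draft=Tue) or Sun (e.g. Draft -> Tue, Audit -> Mon, Prototype -> Mon, Research -> Sun, Review -> Mon, Triage -> Mon).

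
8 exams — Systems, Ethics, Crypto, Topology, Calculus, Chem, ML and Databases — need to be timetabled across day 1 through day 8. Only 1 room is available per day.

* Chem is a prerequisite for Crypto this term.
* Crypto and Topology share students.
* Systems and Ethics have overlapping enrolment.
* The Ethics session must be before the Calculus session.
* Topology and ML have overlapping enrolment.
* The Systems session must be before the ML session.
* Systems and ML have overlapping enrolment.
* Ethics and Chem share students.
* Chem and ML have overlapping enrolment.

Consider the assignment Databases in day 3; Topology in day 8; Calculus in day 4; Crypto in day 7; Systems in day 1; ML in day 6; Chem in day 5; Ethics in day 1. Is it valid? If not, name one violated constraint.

No. Systems and Ethics have overlapping enrolment is not satisfied.

The Ethics session must be before the Calculus session — holds.
Chem is a prerequisite for Crypto this term — holds.
Crypto and Topology share students — holds.
Systems and ML have overlapping enrolment — holds.
Topology and ML have overlapping enrolment — holds.
Chem and ML have overlapping enrolment — holds.
Systems and Ethics have overlapping enrolment — violated.
Ethics and Chem share students — holds.
Only 1 room is available per day — violated.
The Systems session must be before the ML session — holds.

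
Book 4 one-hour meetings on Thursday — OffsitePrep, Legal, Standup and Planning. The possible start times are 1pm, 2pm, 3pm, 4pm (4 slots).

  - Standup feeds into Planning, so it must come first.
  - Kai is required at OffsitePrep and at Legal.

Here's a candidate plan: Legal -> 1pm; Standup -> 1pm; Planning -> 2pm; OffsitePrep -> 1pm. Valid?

Kai is required at OffsitePrep and at Legal — violated.
Standup feeds into Planning, so it must come first — holds.

Invalid. Kai is required at OffsitePrep and at Legal.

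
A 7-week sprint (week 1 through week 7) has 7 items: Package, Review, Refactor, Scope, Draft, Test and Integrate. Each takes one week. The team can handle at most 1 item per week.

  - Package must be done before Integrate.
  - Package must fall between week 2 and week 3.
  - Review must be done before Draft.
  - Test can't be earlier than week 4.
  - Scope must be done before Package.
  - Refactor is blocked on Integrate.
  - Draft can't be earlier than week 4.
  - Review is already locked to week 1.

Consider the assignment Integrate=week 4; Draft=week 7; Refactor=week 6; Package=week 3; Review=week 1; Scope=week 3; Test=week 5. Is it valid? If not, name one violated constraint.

Invalid. The team can handle at most 1 item per week.

Package must fall between week 2 and week 3 — holds.
Refactor is blocked on Integrate — holds.
Review must be done before Draft — holds.
Test can't be earlier than week 4 — holds.
Package must be done before Integrate — holds.
Scope must be done before Package — violated.
Draft can't be earlier than week 4 — holds.
The team can handle at most 1 item per week — violated.
Review is already locked to week 1 — holds.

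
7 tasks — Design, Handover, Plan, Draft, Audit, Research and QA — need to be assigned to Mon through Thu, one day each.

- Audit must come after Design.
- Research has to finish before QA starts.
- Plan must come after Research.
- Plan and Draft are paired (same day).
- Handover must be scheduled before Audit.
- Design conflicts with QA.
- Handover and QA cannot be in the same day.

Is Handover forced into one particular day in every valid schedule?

Handover can be Mon (e.g. Handover -> Mon; QA -> Tue; Plan -> Tue; Audit -> Tue; Draft -> Tue; Research -> Mon; Design -> Mon) or Tue (e.g. Research=Mon, Draft=Tue, Handover=Tue, QA=Wed, Design=Mon, Plan=Tue, Audit=Wed).

No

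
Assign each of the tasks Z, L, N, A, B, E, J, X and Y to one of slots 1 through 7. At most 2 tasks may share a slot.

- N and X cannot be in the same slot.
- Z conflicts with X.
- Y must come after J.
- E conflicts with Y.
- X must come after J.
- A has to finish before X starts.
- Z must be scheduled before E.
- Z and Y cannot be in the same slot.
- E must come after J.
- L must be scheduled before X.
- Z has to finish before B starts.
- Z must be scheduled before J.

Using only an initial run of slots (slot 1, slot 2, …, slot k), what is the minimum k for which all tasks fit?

The precedence chain requires at least 3 distinct slots.
With at most 2 per slot and 9 tasks, at least 5 slots are needed.
5 works (last occupied slot: 5): for example L -> 1; J -> 2; Y -> 4; A -> 2; B -> 4; E -> 3; X -> 3; Z -> 1; N -> 5.

5 slots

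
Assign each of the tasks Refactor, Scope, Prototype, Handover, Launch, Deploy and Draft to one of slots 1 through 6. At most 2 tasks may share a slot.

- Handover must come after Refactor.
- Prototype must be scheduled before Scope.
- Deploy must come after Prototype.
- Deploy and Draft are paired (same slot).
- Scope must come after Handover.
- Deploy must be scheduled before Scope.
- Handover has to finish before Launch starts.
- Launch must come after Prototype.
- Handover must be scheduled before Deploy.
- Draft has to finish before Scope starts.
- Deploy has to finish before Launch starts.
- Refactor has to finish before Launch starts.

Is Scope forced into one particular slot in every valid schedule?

Scope can be 4 (e.g. Launch=4, Deploy=3, Prototype=1, Refactor=1, Scope=4, Handover=2, Draft=3) or 5 (e.g. Refactor -> 1, Prototype -> 1, Draft -> 3, Launch -> 4, Deploy -> 3, Handover -> 2, Scope -> 5).

No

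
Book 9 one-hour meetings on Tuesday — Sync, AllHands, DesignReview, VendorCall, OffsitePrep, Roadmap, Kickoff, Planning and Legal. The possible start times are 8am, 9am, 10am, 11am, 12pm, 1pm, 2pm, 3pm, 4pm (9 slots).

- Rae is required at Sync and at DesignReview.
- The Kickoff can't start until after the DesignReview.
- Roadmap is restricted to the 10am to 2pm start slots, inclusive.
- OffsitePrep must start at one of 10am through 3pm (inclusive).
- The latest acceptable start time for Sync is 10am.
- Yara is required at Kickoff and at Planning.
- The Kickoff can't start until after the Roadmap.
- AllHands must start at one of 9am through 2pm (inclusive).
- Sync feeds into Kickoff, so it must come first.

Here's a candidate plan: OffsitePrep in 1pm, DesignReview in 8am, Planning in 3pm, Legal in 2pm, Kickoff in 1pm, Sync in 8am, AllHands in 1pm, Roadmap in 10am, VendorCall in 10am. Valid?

Rae is required at Sync and at DesignReview — violated.
The latest acceptable start time for Sync is 10am — holds.
AllHands must start at one of 9am through 2pm (inclusive) — holds.
Sync feeds into Kickoff, so it must come first — holds.
OffsitePrep must start at one of 10am through 3pm (inclusive) — holds.
Roadmap is restricted to the 10am to 2pm start slots, inclusive — holds.
The Kickoff can't start until after the Roadmap — holds.
Yara is required at Kickoff and at Planning — holds.
The Kickoff can't start until after the DesignReview — holds.

Invalid. Rae is required at Sync and at DesignReview.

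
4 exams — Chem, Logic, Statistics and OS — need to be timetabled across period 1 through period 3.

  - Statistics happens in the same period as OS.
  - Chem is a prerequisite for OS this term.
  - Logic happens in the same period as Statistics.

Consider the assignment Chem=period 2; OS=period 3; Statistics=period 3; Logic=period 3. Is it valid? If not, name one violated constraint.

Logic happens in the same period as Statistics — holds.
Statistics happens in the same period as OS — holds.
Chem is a prerequisite for OS this term — holds.

Yes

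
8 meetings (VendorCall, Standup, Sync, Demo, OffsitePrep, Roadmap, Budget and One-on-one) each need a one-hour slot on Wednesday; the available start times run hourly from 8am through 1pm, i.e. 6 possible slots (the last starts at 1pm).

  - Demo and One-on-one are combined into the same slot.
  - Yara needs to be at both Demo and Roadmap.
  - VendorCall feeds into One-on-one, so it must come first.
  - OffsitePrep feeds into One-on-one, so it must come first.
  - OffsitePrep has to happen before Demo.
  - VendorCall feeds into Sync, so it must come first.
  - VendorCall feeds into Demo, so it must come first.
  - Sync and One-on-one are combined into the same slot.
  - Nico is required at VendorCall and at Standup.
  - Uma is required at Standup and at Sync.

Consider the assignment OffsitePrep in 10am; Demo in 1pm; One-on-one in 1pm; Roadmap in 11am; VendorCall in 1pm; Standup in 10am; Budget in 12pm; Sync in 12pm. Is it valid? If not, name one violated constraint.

No. VendorCall feeds into Sync, so it must come first is not satisfied.

Yara needs to be at both Demo and Roadmap — holds.
OffsitePrep has to happen before Demo — holds.
VendorCall feeds into Demo, so it must come first — violated.
Demo and One-on-one are combined into the same slot — holds.
Uma is required at Standup and at Sync — holds.
VendorCall feeds into One-on-one, so it must come first — violated.
Nico is required at VendorCall and at Standup — holds.
OffsitePrep feeds into One-on-one, so it must come first — holds.
Sync and One-on-one are combined into the same slot — violated.
VendorCall feeds into Sync, so it must come first — violated.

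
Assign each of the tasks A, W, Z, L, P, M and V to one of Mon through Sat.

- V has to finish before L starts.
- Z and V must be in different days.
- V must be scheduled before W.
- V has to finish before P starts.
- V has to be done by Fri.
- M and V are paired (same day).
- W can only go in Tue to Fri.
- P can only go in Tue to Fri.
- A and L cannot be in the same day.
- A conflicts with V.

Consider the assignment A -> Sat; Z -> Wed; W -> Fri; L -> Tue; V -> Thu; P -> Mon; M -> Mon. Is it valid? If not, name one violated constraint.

No. V has to finish before P starts is not satisfied.

W can only go in Tue to Fri — holds.
P can only go in Tue to Fri — violated.
V has to finish before L starts — violated.
Z and V must be in different days — holds.
V has to finish before P starts — violated.
M and V are paired (same day) — violated.
V has to be done by Fri — holds.
A and L cannot be in the same day — holds.
A conflicts with V — holds.
V must be scheduled before W — holds.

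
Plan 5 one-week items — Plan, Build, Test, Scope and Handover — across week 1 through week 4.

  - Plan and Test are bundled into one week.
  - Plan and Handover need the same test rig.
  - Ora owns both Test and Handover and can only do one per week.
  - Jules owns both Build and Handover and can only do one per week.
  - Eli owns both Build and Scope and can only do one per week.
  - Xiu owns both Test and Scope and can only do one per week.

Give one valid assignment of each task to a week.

Handover=week 2; Test=week 1; Scope=week 2; Build=week 1; Plan=week 1

Checking: Test(week 1) != Handover(week 2); Build(week 1) != Scope(week 2); Test(week 1) != Scope(week 2); Build(week 1) != Handover(week 2); Plan(week 1) != Handover(week 2); Plan = Test = week 1.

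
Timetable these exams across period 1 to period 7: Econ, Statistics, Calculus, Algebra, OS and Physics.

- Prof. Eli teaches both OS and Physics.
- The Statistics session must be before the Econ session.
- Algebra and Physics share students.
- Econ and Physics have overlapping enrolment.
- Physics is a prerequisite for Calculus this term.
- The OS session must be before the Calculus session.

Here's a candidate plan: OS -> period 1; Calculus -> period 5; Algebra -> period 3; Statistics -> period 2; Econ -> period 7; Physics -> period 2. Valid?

Valid

Prof. Eli teaches both OS and Physics — holds.
The OS session must be before the Calculus session — holds.
The Statistics session must be before the Econ session — holds.
Physics is a prerequisite for Calculus this term — holds.
Econ and Physics have overlapping enrolment — holds.
Algebra and Physics share students — holds.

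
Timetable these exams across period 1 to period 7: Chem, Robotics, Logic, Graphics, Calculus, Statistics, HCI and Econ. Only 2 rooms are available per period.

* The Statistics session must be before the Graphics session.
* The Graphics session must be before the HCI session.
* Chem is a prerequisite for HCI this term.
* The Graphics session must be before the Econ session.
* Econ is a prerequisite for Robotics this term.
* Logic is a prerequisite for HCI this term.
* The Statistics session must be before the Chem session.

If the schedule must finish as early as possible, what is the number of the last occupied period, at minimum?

period 4

The precedence chain requires at least 4 distinct periods.
With at most 2 per period and 8 exams, at least 4 periods are needed.
4 works (last occupied period: period 4): for example HCI -> period 3; Logic -> period 1; Chem -> period 2; Econ -> period 3; Statistics -> period 1; Graphics -> period 2; Robotics -> period 4; Calculus -> period 4.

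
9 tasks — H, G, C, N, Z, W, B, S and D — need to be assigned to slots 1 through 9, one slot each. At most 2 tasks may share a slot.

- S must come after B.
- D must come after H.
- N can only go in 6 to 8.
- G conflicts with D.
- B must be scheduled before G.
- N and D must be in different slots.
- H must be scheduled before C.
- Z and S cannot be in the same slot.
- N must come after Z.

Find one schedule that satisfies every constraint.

C=2, Z=3, H=1, G=2, W=4, B=1, N=6, D=3, S=4

Checking: B(1) before S(4); Z(3) before N(6); B(1) before G(2); H(1) before D(3); H(1) before C(2); G(2) != D(3); Z(3) != S(4); N(6) != D(3); N=6 in [6,8]; max 2 per slot (cap 2).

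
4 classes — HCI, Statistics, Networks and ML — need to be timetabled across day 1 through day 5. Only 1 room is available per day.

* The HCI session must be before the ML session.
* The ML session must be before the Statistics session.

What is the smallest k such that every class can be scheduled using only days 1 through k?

4

The precedence chain requires at least 3 distinct days.
With at most 1 per day and 4 classes, at least 4 days are needed.
4 works (last occupied day: day 4): for example ML -> day 2; HCI -> day 1; Networks -> day 4; Statistics -> day 3.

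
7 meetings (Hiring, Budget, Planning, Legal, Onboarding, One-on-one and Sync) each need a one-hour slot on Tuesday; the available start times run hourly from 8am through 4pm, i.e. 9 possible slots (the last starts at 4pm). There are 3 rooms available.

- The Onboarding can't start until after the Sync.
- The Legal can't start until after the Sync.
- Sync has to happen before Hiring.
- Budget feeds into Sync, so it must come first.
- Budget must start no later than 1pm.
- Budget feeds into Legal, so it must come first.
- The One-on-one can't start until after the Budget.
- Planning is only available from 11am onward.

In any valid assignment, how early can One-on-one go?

9am

Precedence pushes One-on-one to at least 9am.
One-on-one at 9am is achievable: Hiring=10am; Onboarding=10am; One-on-one=9am; Sync=9am; Planning=11am; Legal=10am; Budget=8am.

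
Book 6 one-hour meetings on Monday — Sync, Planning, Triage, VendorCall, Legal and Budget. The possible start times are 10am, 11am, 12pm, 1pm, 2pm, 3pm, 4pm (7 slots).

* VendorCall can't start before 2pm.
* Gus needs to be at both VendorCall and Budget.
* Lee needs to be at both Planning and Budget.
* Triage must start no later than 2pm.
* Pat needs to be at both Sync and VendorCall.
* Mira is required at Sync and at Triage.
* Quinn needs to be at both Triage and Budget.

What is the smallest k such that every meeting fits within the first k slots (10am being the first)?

VendorCall can't be placed before 2pm — that is slot 5 counting from 10am — so the schedule must run through at least 5 slots.
5 works (last occupied slot: 2pm): for example Triage in 11am; Legal in 10am; Sync in 10am; Budget in 12pm; VendorCall in 2pm; Planning in 10am.

5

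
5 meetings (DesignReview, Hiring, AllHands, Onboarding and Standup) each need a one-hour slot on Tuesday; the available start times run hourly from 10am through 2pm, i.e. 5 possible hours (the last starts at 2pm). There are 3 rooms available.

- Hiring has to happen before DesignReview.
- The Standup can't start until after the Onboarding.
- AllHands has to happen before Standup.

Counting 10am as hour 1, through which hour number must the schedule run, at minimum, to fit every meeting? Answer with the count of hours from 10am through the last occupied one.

2 hours

The precedence chain requires at least 2 distinct hours.
With at most 3 per hour and 5 meetings, at least 2 hours are needed.
2 works (last occupied hour: 11am): for example Onboarding=10am, DesignReview=11am, Standup=11am, Hiring=10am, AllHands=10am.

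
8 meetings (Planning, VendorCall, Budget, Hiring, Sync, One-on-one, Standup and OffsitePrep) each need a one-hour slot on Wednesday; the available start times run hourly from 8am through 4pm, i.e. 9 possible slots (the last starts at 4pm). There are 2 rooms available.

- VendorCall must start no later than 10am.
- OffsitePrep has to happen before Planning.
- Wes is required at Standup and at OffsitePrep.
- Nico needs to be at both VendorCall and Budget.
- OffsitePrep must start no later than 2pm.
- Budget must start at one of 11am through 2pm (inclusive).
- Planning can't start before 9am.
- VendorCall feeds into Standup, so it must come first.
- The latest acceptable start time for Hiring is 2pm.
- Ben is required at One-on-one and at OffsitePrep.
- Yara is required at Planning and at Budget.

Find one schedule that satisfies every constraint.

Hiring -> 9am, Budget -> 11am, Sync -> 10am, OffsitePrep -> 8am, Planning -> 9am, Standup -> 10am, One-on-one -> 11am, VendorCall -> 8am

Checking: OffsitePrep(8am) before Planning(9am); VendorCall(8am) before Standup(10am); Planning(9am) != Budget(11am); VendorCall(8am) != Budget(11am); One-on-one(11am) != OffsitePrep(8am); Standup(10am) != OffsitePrep(8am); Hiring=9am in [8am,2pm]; Budget=11am in [11am,2pm]; Planning=9am in [9am,4pm]; OffsitePrep=8am in [8am,2pm]; VendorCall=8am in [8am,10am]; max 2 per slot (cap 2).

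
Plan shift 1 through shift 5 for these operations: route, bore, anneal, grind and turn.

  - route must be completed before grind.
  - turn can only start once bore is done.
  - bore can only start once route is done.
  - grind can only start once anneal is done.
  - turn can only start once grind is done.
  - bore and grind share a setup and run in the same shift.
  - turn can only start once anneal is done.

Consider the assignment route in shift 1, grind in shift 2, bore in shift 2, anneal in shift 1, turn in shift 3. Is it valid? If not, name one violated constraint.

turn can only start once grind is done — holds.
turn can only start once anneal is done — holds.
bore and grind share a setup and run in the same shift — holds.
route must be completed before grind — holds.
turn can only start once bore is done — holds.
bore can only start once route is done — holds.
grind can only start once anneal is done — holds.

Valid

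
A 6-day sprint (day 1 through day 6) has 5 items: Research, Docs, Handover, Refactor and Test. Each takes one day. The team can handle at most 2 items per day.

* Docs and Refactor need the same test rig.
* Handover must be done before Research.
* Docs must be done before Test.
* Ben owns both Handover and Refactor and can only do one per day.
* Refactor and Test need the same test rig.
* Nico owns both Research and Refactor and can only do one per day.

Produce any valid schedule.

Test -> day 2, Refactor -> day 3, Research -> day 2, Handover -> day 1, Docs -> day 1

Checking: Handover(day 1) before Research(day 2); Docs(day 1) before Test(day 2); Refactor(day 3) != Test(day 2); Docs(day 1) != Refactor(day 3); Handover(day 1) != Refactor(day 3); Research(day 2) != Refactor(day 3); max 2 per day (cap 2).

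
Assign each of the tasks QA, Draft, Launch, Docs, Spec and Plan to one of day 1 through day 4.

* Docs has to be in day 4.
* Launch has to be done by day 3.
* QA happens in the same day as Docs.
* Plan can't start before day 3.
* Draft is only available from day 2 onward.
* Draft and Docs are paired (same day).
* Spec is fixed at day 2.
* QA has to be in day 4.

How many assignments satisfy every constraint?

6

Splitting on Launch: it can be day 1 (2), day 2 (2), day 3 (2). Listing each branch's schedules as (QA, Draft, Docs, Spec, Plan) by day number:
Launch=day 1: (4,4,4,2,3) (4,4,4,2,4) — 2.
Launch=day 2: (4,4,4,2,3) (4,4,4,2,4) — 2.
Launch=day 3: (4,4,4,2,3) (4,4,4,2,4) — 2.
Summing: 2 + 2 + 2 = 6.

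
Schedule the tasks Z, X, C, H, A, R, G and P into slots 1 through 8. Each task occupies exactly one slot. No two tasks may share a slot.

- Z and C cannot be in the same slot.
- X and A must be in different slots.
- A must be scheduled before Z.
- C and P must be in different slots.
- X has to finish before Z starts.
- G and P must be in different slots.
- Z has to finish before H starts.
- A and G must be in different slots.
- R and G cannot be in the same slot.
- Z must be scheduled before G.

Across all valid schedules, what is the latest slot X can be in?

5

Downstream work caps X at 6.
X at 5 is achievable: Z=6, R=3, X=5, H=7, P=4, A=1, C=2, G=8.
Nothing later works — the conflict and capacity constraints rule out every slot after 5.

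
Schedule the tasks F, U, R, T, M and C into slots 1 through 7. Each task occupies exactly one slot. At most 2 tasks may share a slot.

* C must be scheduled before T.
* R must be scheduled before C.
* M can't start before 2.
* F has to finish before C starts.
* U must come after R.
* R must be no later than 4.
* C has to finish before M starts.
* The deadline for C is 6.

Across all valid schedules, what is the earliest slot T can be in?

3

Precedence pushes T to at least 3.
T at 3 is achievable: R -> 1, M -> 3, T -> 3, C -> 2, U -> 2, F -> 1.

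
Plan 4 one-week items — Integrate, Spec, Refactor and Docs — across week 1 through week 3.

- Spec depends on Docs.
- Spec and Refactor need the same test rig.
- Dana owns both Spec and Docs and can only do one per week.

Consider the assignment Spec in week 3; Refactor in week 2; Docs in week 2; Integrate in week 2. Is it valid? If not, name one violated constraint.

Valid

Spec and Refactor need the same test rig — holds.
Dana owns both Spec and Docs and can only do one per week — holds.
Spec depends on Docs — holds.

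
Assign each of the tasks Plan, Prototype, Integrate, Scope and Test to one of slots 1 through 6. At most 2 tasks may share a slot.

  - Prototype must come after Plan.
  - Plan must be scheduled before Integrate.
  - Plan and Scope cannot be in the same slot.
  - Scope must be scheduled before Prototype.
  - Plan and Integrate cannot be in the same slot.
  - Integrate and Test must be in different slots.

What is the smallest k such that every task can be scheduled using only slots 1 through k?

The precedence chain requires at least 2 distinct slots.
With at most 2 per slot and 5 tasks, at least 3 slots are needed.
3 works (last occupied slot: 3): for example Integrate in 2; Prototype in 3; Scope in 2; Plan in 1; Test in 1.

3 slots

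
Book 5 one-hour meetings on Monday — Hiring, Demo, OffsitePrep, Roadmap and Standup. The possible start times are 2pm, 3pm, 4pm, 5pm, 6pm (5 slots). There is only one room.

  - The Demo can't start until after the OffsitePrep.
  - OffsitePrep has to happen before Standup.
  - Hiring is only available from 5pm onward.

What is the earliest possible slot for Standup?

Precedence pushes Standup to at least 3pm.
Standup at 3pm is achievable: Roadmap=6pm, Standup=3pm, Demo=4pm, Hiring=5pm, OffsitePrep=2pm.

3pm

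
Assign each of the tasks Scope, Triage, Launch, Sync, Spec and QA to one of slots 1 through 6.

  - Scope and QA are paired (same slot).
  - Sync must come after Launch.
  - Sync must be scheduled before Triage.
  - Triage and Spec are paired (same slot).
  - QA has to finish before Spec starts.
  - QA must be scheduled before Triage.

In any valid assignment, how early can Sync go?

Precedence pushes Sync to at least 2; downstream work caps Sync at 5.
Sync at 2 is achievable: Triage -> 3; Spec -> 3; Launch -> 1; Sync -> 2; QA -> 1; Scope -> 1.

2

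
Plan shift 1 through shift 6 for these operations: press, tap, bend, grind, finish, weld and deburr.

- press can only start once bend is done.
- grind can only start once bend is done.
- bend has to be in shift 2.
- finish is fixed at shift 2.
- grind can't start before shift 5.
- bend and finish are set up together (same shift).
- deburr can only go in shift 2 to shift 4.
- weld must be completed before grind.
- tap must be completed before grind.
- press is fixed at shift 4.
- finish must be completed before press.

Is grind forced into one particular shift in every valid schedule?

grind can be shift 5 (e.g. tap -> shift 1; press -> shift 4; weld -> shift 1; deburr -> shift 2; finish -> shift 2; grind -> shift 5; bend -> shift 2) or shift 6 (e.g. weld -> shift 1, press -> shift 4, bend -> shift 2, finish -> shift 2, deburr -> shift 2, grind -> shift 6, tap -> shift 1).

No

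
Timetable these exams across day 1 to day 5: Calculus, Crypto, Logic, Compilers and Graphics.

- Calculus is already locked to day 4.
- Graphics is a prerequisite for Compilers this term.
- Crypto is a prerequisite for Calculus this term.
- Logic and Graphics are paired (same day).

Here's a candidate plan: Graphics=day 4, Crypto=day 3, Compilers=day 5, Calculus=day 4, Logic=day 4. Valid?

Crypto is a prerequisite for Calculus this term — holds.
Logic and Graphics are paired (same day) — holds.
Calculus is already locked to day 4 — holds.
Graphics is a prerequisite for Compilers this term — holds.

Valid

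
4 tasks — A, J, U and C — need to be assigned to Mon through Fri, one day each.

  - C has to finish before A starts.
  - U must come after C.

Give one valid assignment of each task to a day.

U -> Tue; A -> Tue; J -> Mon; C -> Mon

Checking: C(Mon) before U(Tue); C(Mon) before A(Tue).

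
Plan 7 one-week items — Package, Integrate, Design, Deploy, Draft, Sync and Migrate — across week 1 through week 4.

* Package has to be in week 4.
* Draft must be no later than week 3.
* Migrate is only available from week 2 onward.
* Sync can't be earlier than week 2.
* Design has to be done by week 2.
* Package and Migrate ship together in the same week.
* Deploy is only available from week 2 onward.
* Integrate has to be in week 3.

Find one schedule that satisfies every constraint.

Package=week 4, Draft=week 1, Integrate=week 3, Migrate=week 4, Deploy=week 2, Sync=week 2, Design=week 1

Checking: Package = Migrate = week 4; Design=week 1 in [week 1,week 2]; Migrate=week 4 in [week 2,week 4]; Package=week 4 in [week 4,week 4]; Deploy=week 2 in [week 2,week 4]; Integrate=week 3 in [week 3,week 3]; Sync=week 2 in [week 2,week 4]; Draft=week 1 in [week 1,week 3].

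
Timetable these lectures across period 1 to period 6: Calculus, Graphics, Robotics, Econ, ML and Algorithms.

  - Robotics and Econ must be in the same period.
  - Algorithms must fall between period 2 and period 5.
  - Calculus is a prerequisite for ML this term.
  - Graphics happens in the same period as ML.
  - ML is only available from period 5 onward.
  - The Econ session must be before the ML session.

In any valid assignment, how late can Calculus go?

period 5

Downstream work caps Calculus at period 5.
Calculus at period 5 is achievable: Econ=period 1; ML=period 6; Graphics=period 6; Calculus=period 5; Algorithms=period 2; Robotics=period 1.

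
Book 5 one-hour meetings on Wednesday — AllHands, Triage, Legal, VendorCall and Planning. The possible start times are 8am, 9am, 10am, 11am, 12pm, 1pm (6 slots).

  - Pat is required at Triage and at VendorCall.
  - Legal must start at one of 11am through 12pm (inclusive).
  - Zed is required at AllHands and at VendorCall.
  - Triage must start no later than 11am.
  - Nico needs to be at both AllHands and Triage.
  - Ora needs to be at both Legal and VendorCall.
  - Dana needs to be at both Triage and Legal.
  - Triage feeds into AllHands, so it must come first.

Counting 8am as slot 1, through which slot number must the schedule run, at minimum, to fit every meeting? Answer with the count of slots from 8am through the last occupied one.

The precedence chain requires at least 2 distinct slots.
Legal can't be placed before 11am — that is slot 4 counting from 8am — so the schedule must run through at least 4 slots.
4 works (last occupied slot: 11am): for example Planning -> 8am; VendorCall -> 10am; Triage -> 8am; AllHands -> 9am; Legal -> 11am.

4 slots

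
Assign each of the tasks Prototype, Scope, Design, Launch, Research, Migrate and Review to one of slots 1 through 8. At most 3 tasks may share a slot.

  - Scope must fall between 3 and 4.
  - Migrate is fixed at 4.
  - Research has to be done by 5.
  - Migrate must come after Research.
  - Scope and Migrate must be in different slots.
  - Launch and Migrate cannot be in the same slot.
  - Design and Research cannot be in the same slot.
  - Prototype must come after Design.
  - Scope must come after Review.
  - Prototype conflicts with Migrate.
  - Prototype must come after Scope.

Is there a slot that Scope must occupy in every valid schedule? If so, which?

Scope's window is 3–4.
Migrate is fixed at 4, and Scope can't share a slot with Migrate.
So Scope must be 3.

3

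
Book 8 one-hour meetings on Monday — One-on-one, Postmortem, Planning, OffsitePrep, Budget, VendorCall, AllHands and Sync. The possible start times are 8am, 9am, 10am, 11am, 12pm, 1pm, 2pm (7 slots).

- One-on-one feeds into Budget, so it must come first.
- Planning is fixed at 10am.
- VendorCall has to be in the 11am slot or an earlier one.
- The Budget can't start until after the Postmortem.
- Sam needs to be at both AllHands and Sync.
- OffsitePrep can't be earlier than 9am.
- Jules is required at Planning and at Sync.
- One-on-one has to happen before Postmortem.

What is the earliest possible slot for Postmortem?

Precedence pushes Postmortem to at least 9am; downstream work caps Postmortem at 1pm.
Postmortem at 9am is achievable: Planning=10am, Sync=9am, One-on-one=8am, AllHands=8am, Postmortem=9am, VendorCall=8am, Budget=10am, OffsitePrep=9am.

9am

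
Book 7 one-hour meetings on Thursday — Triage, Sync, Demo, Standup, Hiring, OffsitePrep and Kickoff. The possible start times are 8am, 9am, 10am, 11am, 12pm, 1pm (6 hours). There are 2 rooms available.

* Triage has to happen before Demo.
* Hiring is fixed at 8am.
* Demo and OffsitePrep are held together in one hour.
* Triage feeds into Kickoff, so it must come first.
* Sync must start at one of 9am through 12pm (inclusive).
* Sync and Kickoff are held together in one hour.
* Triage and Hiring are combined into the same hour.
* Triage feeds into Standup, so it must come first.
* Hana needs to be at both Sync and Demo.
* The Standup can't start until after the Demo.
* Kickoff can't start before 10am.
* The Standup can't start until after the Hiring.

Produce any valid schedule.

Demo=9am; Kickoff=10am; Triage=8am; Sync=10am; OffsitePrep=9am; Hiring=8am; Standup=11am

Checking: Triage(8am) before Demo(9am); Hiring(8am) before Standup(11am); Triage(8am) before Standup(11am); Demo(9am) before Standup(11am); Triage(8am) before Kickoff(10am); Sync(10am) != Demo(9am); Demo = OffsitePrep = 9am; Sync = Kickoff = 10am; Triage = Hiring = 8am; Hiring=8am in [8am,8am]; Kickoff=10am in [10am,1pm]; Sync=10am in [9am,12pm]; max 2 per hour (cap 2).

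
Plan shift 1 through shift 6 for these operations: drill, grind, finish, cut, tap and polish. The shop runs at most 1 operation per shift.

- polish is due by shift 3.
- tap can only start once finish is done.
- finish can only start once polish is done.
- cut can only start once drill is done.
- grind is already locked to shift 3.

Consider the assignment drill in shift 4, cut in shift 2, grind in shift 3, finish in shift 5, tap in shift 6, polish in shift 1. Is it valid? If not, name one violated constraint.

No. cut can only start once drill is done is not satisfied.

The shop runs at most 1 operation per shift — holds.
cut can only start once drill is done — violated.
finish can only start once polish is done — holds.
tap can only start once finish is done — holds.
grind is already locked to shift 3 — holds.
polish is due by shift 3 — holds.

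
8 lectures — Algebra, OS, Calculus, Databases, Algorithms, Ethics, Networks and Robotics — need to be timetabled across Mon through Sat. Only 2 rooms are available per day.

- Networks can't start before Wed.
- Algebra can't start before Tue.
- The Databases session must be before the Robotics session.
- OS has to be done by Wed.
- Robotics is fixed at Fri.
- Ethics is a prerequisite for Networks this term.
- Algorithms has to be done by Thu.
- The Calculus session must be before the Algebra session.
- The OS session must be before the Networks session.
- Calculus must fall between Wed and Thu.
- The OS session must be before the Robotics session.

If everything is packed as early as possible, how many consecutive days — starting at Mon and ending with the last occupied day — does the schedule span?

5 days

The precedence chain requires at least 2 distinct days.
With at most 2 per day and 8 lectures, at least 4 days are needed.
Robotics can't be placed before Fri — that is day 5 counting from Mon — so the schedule must run through at least 5 days.
5 works (last occupied day: Fri): for example Calculus -> Wed; Algorithms -> Mon; Ethics -> Tue; OS -> Mon; Robotics -> Fri; Databases -> Tue; Networks -> Wed; Algebra -> Thu.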